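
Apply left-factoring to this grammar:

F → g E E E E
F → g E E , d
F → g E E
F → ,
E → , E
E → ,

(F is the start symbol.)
Left-factoring transforms A → αβ₁ | αβ₂ into A → αA' and A' → β₁ | β₂
(α is the longest common prefix among the alternatives). Repeat until
no nonterminal has two alternatives with a common prefix.

Round 1: F has alternatives sharing prefix 'g E E'. Introduce F': F → g E E F'
  Add: F' → E E
  Add: F' → , d
  Add: F' → ε

Round 2: E has alternatives sharing prefix ','. Introduce E': E → , E'
  Add: E' → E
  Add: E' → ε

No remaining common prefixes — done.

Resulting grammar:
F → g E E F'
F' → E E
F' → , d
F' → ε
F → ,
E → , E'
E' → E
E' → ε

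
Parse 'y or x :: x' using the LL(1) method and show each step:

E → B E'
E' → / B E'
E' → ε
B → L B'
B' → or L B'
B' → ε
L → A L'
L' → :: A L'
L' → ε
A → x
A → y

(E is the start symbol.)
LL(1) parsing maintains a stack (initially the start symbol over $) and the input. At each step: if the stack top is a terminal, match it against the current input token; if it is a non-terminal N, replace it with the RHS of M[N, lookahead] (the unique production whose predict set contains the lookahead).

Stack is shown with the top on the left.

Stack            Input          Action
--------------------------------------
E $              y or x :: x $  output E → B E'
B E' $           y or x :: x $  output B → L B'
L B' E' $        y or x :: x $  output L → A L'
A L' B' E' $     y or x :: x $  output A → y
y L' B' E' $     y or x :: x $  match 'y'
L' B' E' $       or x :: x $    output L' → ε
B' E' $          or x :: x $    output B' → or L B'
or L B' E' $     or x :: x $    match 'or'
L B' E' $        x :: x $       output L → A L'
A L' B' E' $     x :: x $       output A → x
x L' B' E' $     x :: x $       match 'x'
L' B' E' $       :: x $         output L' → :: A L'
:: A L' B' E' $  :: x $         match '::'
A L' B' E' $     x $            output A → x
x L' B' E' $     x $            match 'x'
L' B' E' $       $              output L' → ε
B' E' $          $              output B' → ε
E' $             $              output E' → ε
$                $              accept

The string is accepted.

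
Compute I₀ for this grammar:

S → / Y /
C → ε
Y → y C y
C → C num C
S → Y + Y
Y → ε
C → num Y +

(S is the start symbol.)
First, augment the grammar with S' → S
I₀ = CLOSURE({ [S' → . S] }):
  [S' → . S] has the dot before S: add [S → . / Y /], [S → . Y + Y]
  [S → . Y + Y] has the dot before Y: add [Y → . y C y], [Y → .]
No further items can be added.

I₀ = { [S → . / Y /], [S → . Y + Y], [S' → . S], [Y → . y C y], [Y → .] }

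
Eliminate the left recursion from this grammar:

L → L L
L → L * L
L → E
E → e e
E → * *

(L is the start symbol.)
L → E L'
L' → L L'
L' → * L L'
L' → ε
E → e e
E → * *

L is directly left-recursive. The standard transformation for
  A → A α₁ | ... | A α_m | β₁ | ... | β_n
is
  A  → β₁ A' | ... | β_n A'
  A' → α₁ A' | ... | α_m A' | ε

L → E becomes L → E L'
L → L L becomes L' → L L'
L → L * L becomes L' → * L L'
Add L' → ε

Productions for other non-terminals are unchanged:
  E → e e
  E → * *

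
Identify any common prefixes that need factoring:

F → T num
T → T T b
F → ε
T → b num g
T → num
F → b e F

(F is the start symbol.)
Left-factoring is needed when two productions for the same non-terminal
share a common prefix on the right-hand side.

Productions for F:
  F → T num
  F → ε
  F → b e F
Productions for T:
  T → T T b
  T → b num g
  T → num

No common prefixes found.

Answer: No, left-factoring is not needed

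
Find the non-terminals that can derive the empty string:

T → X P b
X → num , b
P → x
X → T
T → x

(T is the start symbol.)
None

A non-terminal is nullable if it can derive ε (the empty string): either it has an ε-production, or it has a production whose right-hand side consists entirely of nullable non-terminals.

There are no ε-productions, so no non-terminal can derive ε.
No non-terminals are nullable.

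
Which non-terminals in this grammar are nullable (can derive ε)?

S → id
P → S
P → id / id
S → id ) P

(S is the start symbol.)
A non-terminal is nullable if it can derive ε (the empty string): either it has an ε-production, or it has a production whose right-hand side consists entirely of nullable non-terminals.

There are no ε-productions, so no non-terminal can derive ε.
No non-terminals are nullable.

Answer: None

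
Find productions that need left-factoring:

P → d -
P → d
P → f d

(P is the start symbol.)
Yes, P has productions with common prefix 'd'

Left-factoring is needed when two productions for the same non-terminal
share a common prefix on the right-hand side.

Productions for P:
  P → d -
  P → d
  P → f d

Found common prefix 'd' in productions for P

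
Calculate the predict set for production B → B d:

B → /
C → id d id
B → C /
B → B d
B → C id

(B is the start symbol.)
{ '/', 'id' }

PREDICT(B → B d) = (FIRST(RHS) \ {ε}) ∪ (FOLLOW(B) if ε ∈ FIRST(RHS), i.e. RHS ⇒* ε)
FIRST(B) = { '/', 'id' }
FIRST(B d) = { '/', 'id' }
ε ∉ FIRST(B d), so FOLLOW(B) is not added.
PREDICT(B → B d) = { '/', 'id' }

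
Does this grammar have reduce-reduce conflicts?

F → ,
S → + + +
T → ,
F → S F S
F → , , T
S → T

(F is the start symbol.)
Yes — I2: [F → , .] vs [T → , .]

A reduce-reduce conflict occurs when an LR(0) state has two complete items [A → α .] and [B → β .] — both call for a reduction, and with no lookahead the parser cannot choose between them.

Augment with F' → F and build the canonical LR(0) collection (I0 = CLOSURE({[F' → . F]}), then GOTO on every symbol after a dot until no new states appear). It has 13 states:
  I0: { [F → . , , T], [F → . ,], [F → . S F S], [F' → . F], [S → . + + +], [S → . T], [T → . ,] }  — shift
  I1: { [S → + . + +] }  — shift
  I2: { [F → , . , T], [F → , .], [T → , .] }  — shift, 2 reduces
  I3: { [F' → F .] }  — accept
  I4: { [F → . , , T], [F → . ,], [F → . S F S], [F → S . F S], [S → . + + +], [S → . T], [T → . ,] }  — shift
  I5: { [S → T .] }  — reduce
  I6: { [F → S F . S], [S → . + + +], [S → . T], [T → . ,] }  — shift
  I7: { [T → , .] }  — reduce
  I8: { [F → S F S .] }  — reduce
  I9: { [F → , , . T], [T → . ,] }  — shift
  I10: { [F → , , T .] }  — reduce
  I11: { [S → + + . +] }  — shift
  I12: { [S → + + + .] }  — reduce

I2 contains complete items [F → , .], [T → , .] — reduce-reduce conflict.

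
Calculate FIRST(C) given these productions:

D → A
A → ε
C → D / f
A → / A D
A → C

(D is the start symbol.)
{ '/' }

To compute FIRST(C), examine every production with C on the left-hand side, reading each right-hand side left to right until a non-nullable symbol is reached.

FIRST sets of the other non-terminals involved (by the same procedure, iterated to a fixed point):
  FIRST(D) = { '/', ε }

From C → D / f:
  - D is a non-terminal: add FIRST(D) \ {ε} = { '/' }
    D is nullable, so continue to the next symbol
  - '/' is a terminal: add '/' and stop

Collecting: FIRST(C) = { '/' }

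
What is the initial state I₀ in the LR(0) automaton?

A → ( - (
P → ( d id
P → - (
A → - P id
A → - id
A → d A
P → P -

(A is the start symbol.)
{ [A → . ( - (], [A → . - P id], [A → . - id], [A → . d A], [A' → . A] }

First, augment the grammar with A' → A
I₀ = CLOSURE({ [A' → . A] }):
  [A' → . A] has the dot before A: add [A → . ( - (], [A → . - P id], [A → . - id], [A → . d A]
No further items can be added.

I₀ = { [A → . ( - (], [A → . - P id], [A → . - id], [A → . d A], [A' → . A] }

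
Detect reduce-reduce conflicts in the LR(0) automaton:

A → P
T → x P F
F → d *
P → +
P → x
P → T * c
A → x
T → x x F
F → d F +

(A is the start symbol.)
Augment with A' → A and build the canonical LR(0) collection (I0 = CLOSURE({[A' → . A]}), then GOTO on every symbol after a dot until no new states appear). It has 16 states:
  I0: { [A → . P], [A → . x], [A' → . A], [P → . +], [P → . T * c], [P → . x], [T → . x P F], [T → . x x F] }  — shift
  I1: { [P → + .] }  — reduce
  I2: { [A' → A .] }  — accept
  I3: { [A → P .] }  — reduce
  I4: { [P → T . * c] }  — shift
  I5: { [A → x .], [P → . +], [P → . T * c], [P → . x], [P → x .], [T → . x P F], [T → . x x F], [T → x . P F], [T → x . x F] }  — shift, 2 reduces
  I6: { [F → . d *], [F → . d F +], [T → x P . F] }  — shift
  I7: { [F → . d *], [F → . d F +], [P → . +], [P → . T * c], [P → . x], [P → x .], [T → . x P F], [T → . x x F], [T → x . P F], [T → x . x F], [T → x x . F] }  — shift, reduce
  I8: { [T → x x F .] }  — reduce
  I9: { [F → . d *], [F → . d F +], [F → d . *], [F → d . F +] }  — shift
  I10: { [F → d * .] }  — reduce
  I11: { [F → d F . +] }  — shift
  I12: { [F → d F + .] }  — reduce
  I13: { [T → x P F .] }  — reduce
  I14: { [P → T * . c] }  — shift
  I15: { [P → T * c .] }  — reduce

I5 contains complete items [A → x .], [P → x .] — reduce-reduce conflict.

Answer: Yes — I5: [A → x .] vs [P → x .]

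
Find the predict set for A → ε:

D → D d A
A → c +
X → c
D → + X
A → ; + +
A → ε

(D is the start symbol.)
{ $, 'd' }

PREDICT(A → ε) = (FIRST(RHS) \ {ε}) ∪ (FOLLOW(A) if ε ∈ FIRST(RHS), i.e. RHS ⇒* ε)
The right-hand side is ε (FIRST(ε) = { ε }), so the predict set is FOLLOW(A) = { $, 'd' }
PREDICT(A → ε) = { $, 'd' }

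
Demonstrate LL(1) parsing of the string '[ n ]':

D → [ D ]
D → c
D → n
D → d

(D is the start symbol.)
LL(1) parsing maintains a stack (initially the start symbol over $) and the input. At each step: if the stack top is a terminal, match it against the current input token; if it is a non-terminal N, replace it with the RHS of M[N, lookahead] (the unique production whose predict set contains the lookahead).

Stack is shown with the top on the left.

Stack    Input    Action
------------------------
D $      [ n ] $  output D → [ D ]
[ D ] $  [ n ] $  match '['
D ] $    n ] $    output D → n
n ] $    n ] $    match 'n'
] $      ] $      match ']'
$        $        accept

The string is accepted.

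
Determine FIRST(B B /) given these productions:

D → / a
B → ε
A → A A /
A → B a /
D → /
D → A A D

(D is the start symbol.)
FIRST sets of the non-terminals involved (from the grammar, by fixed-point iteration):
  FIRST(B) = { ε }

To compute FIRST(B B /), process the symbols left to right:
Symbol B is a non-terminal. Add FIRST(B) \ {ε} = { }
B is nullable (ε ∈ FIRST(B)), continue to the next symbol.
Symbol B is a non-terminal. Add FIRST(B) \ {ε} = { }
B is nullable (ε ∈ FIRST(B)), continue to the next symbol.
Symbol / is a terminal. Add '/' and stop.
FIRST(B B /) = { '/' }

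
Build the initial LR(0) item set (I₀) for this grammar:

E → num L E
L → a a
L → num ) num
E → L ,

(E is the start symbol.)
First, augment the grammar with E' → E
I₀ = CLOSURE({ [E' → . E] }):
  [E' → . E] has the dot before E: add [E → . num L E], [E → . L ,]
  [E → . L ,] has the dot before L: add [L → . a a], [L → . num ) num]
No further items can be added.

I₀ = { [E → . L ,], [E → . num L E], [E' → . E], [L → . a a], [L → . num ) num] }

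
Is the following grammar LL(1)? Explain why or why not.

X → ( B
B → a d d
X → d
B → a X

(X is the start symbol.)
No. Predict set conflict for B: { 'a' }

For X:
  PREDICT(X → '(' B) = { '(' }
  PREDICT(X → d) = { 'd' }
For B:
  PREDICT(B → a d d) = { 'a' }
  PREDICT(B → a X) = { 'a' }

Conflict found: Predict set conflict for B: { 'a' }
The grammar is NOT LL(1).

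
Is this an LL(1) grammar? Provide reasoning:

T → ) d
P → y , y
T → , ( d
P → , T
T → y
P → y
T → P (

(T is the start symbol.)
Relevant sets:
  FIRST(P) = { ',', 'y' }

For T:
  PREDICT(T → ')' d) = { ')' }
  PREDICT(T → ',' '(' d) = { ',' }
  PREDICT(T → y) = { 'y' }
  PREDICT(T → P '(') = { ',', 'y' }
For P:
  PREDICT(P → y ',' y) = { 'y' }
  PREDICT(P → ',' T) = { ',' }
  PREDICT(P → y) = { 'y' }

Conflict found: Predict set conflict for T: { ',' }
The grammar is NOT LL(1).

Answer: No. Predict set conflict for T: { ',' }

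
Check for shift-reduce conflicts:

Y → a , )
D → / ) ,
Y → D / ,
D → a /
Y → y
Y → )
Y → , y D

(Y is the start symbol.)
A shift-reduce conflict occurs when an LR(0) state has both:
  - a complete (reduce) item [A → α .] (dot at the end), and
  - a shift item [B → β . c γ] (dot before a terminal).

Augment with Y' → Y and build the canonical LR(0) collection (I0 = CLOSURE({[Y' → . Y]}), then GOTO on every symbol after a dot until no new states appear). It has 18 states:
  I0: { [D → . / ) ,], [D → . a /], [Y → . )], [Y → . , y D], [Y → . D / ,], [Y → . a , )], [Y → . y], [Y' → . Y] }  — shift
  I1: { [Y → ) .] }  — reduce
  I2: { [Y → , . y D] }  — shift
  I3: { [D → / . ) ,] }  — shift
  I4: { [Y → D . / ,] }  — shift
  I5: { [Y' → Y .] }  — accept
  I6: { [D → a . /], [Y → a . , )] }  — shift
  I7: { [Y → y .] }  — reduce
  I8: { [Y → a , . )] }  — shift
  I9: { [D → a / .] }  — reduce
  I10: { [Y → a , ) .] }  — reduce
  I11: { [Y → D / . ,] }  — shift
  I12: { [Y → D / , .] }  — reduce
  I13: { [D → / ) . ,] }  — shift
  I14: { [D → / ) , .] }  — reduce
  I15: { [D → . / ) ,], [D → . a /], [Y → , y . D] }  — shift
  I16: { [Y → , y D .] }  — reduce
  I17: { [D → a . /] }  — shift

No state contains both a complete item and a shift item.

Answer: No shift-reduce conflicts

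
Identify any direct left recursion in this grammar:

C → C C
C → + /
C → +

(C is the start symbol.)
Yes, C is left-recursive

Direct left recursion occurs when N → N α for some non-terminal N (the right-hand side begins with the left-hand side itself).

C → C C: LEFT RECURSIVE (starts with C)
C → + /: starts with '+'
C → +: starts with '+'

The grammar has direct left recursion on: C.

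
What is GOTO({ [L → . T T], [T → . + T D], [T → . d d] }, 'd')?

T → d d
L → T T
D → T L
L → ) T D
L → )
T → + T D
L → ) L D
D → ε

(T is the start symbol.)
{ [T → d . d] }

GOTO(I, 'd') = CLOSURE({ [A → αX.β] : [A → α.Xβ] ∈ I, X = 'd' })

Items with dot before 'd', with the dot advanced:
  [T → . d d] → [T → d . d]
Closure adds nothing (no advanced item has the dot before a non-terminal).

GOTO = { [T → d . d] }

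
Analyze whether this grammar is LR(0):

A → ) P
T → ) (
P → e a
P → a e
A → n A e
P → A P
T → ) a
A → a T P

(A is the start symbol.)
Yes, the grammar is LR(0)

Augment with A' → A and build the canonical LR(0) collection (I0 = CLOSURE({[A' → . A]}), then GOTO on every symbol after a dot until no new states appear). It has 19 states:
  I0: { [A → . ) P], [A → . a T P], [A → . n A e], [A' → . A] }  — shift
  I1: { [A → ) . P], [A → . ) P], [A → . a T P], [A → . n A e], [P → . A P], [P → . a e], [P → . e a] }  — shift
  I2: { [A' → A .] }  — accept
  I3: { [A → a . T P], [T → . ) (], [T → . ) a] }  — shift
  I4: { [A → . ) P], [A → . a T P], [A → . n A e], [A → n . A e] }  — shift
  I5: { [A → n A . e] }  — shift
  I6: { [A → n A e .] }  — reduce
  I7: { [T → ) . (], [T → ) . a] }  — shift
  I8: { [A → . ) P], [A → . a T P], [A → . n A e], [A → a T . P], [P → . A P], [P → . a e], [P → . e a] }  — shift
  I9: { [A → . ) P], [A → . a T P], [A → . n A e], [P → . A P], [P → . a e], [P → . e a], [P → A . P] }  — shift
  I10: { [A → a T P .] }  — reduce
  I11: { [A → a . T P], [P → a . e], [T → . ) (], [T → . ) a] }  — shift
  I12: { [P → e . a] }  — shift
  I13: { [P → e a .] }  — reduce
  I14: { [P → a e .] }  — reduce
  I15: { [P → A P .] }  — reduce
  I16: { [T → ) ( .] }  — reduce
  I17: { [T → ) a .] }  — reduce
  I18: { [A → ) P .] }  — reduce

Every state is either a pure shift/goto state or contains exactly one complete item and nothing to shift — no conflicts. The grammar is LR(0).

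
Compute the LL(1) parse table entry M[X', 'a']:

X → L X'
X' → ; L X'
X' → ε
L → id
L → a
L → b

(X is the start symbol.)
Empty (error entry)

To find M[X', 'a'], we find productions for X' where 'a' is in the predict set (PREDICT(N → α) = (FIRST(α) \ {ε}) ∪ (FOLLOW(N) if α ⇒* ε)).

Relevant sets:
  FOLLOW(X') = { $ }

X' → ; L X': PREDICT = { ';' }
X' → ε: PREDICT = { $ }

M[X', 'a'] is empty (no production applies)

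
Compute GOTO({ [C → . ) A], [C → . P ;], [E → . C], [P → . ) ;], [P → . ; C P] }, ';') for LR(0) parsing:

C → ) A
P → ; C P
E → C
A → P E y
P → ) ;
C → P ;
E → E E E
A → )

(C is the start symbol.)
GOTO(I, ';') = CLOSURE({ [A → αX.β] : [A → α.Xβ] ∈ I, X = ';' })

Items with dot before ';', with the dot advanced:
  [P → . ; C P] → [P → ; . C P]
Closure of the advanced items:
  [P → ; . C P] has the dot before C: add [C → . ) A], [C → . P ;]
  [C → . P ;] has the dot before P: add [P → . ; C P], [P → . ) ;]

GOTO = { [C → . ) A], [C → . P ;], [P → . ) ;], [P → . ; C P], [P → ; . C P] }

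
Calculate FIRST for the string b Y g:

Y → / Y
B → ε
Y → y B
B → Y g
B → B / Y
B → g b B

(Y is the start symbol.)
{ 'b' }

To compute FIRST(b Y g), process the symbols left to right:
Symbol b is a terminal. Add 'b' and stop.
FIRST(b Y g) = { 'b' }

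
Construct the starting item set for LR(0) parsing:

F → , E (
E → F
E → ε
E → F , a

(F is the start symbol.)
{ [F → . , E (], [F' → . F] }

First, augment the grammar with F' → F
I₀ = CLOSURE({ [F' → . F] }):
  [F' → . F] has the dot before F: add [F → . , E (]
No further items can be added.

I₀ = { [F → . , E (], [F' → . F] }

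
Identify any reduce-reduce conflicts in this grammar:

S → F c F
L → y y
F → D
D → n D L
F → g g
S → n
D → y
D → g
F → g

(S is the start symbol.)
A reduce-reduce conflict occurs when an LR(0) state has two complete items [A → α .] and [B → β .] — both call for a reduction, and with no lookahead the parser cannot choose between them.

Augment with S' → S and build the canonical LR(0) collection (I0 = CLOSURE({[S' → . S]}), then GOTO on every symbol after a dot until no new states appear). It has 16 states:
  I0: { [D → . g], [D → . n D L], [D → . y], [F → . D], [F → . g g], [F → . g], [S → . F c F], [S → . n], [S' → . S] }  — shift
  I1: { [F → D .] }  — reduce
  I2: { [S → F . c F] }  — shift
  I3: { [S' → S .] }  — accept
  I4: { [D → g .], [F → g . g], [F → g .] }  — shift, 2 reduces
  I5: { [D → . g], [D → . n D L], [D → . y], [D → n . D L], [S → n .] }  — shift, reduce
  I6: { [D → y .] }  — reduce
  I7: { [D → n D . L], [L → . y y] }  — shift
  I8: { [D → g .] }  — reduce
  I9: { [D → . g], [D → . n D L], [D → . y], [D → n . D L] }  — shift
  I10: { [D → n D L .] }  — reduce
  I11: { [L → y . y] }  — shift
  I12: { [L → y y .] }  — reduce
  I13: { [F → g g .] }  — reduce
  I14: { [D → . g], [D → . n D L], [D → . y], [F → . D], [F → . g g], [F → . g], [S → F c . F] }  — shift
  I15: { [S → F c F .] }  — reduce

I4 contains complete items [D → g .], [F → g .] — reduce-reduce conflict.

Answer: Yes — I4: [D → g .] vs [F → g .]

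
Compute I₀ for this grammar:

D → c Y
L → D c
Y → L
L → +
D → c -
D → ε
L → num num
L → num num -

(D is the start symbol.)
{ [D → . c -], [D → . c Y], [D → .], [D' → . D] }

First, augment the grammar with D' → D
I₀ = CLOSURE({ [D' → . D] }):
  [D' → . D] has the dot before D: add [D → . c Y], [D → . c -], [D → .]
No further items can be added.

I₀ = { [D → . c -], [D → . c Y], [D → .], [D' → . D] }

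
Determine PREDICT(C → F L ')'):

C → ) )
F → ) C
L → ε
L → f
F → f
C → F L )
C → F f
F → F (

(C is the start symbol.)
PREDICT(C → F L ')') = (FIRST(RHS) \ {ε}) ∪ (FOLLOW(C) if ε ∈ FIRST(RHS), i.e. RHS ⇒* ε)
FIRST(F) = { ')', 'f' }
FIRST(F L ')') = { ')', 'f' }
ε ∉ FIRST(F L ')'), so FOLLOW(C) is not added.
PREDICT(C → F L ')') = { ')', 'f' }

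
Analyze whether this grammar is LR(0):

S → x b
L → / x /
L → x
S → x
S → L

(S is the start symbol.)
No. Shift-reduce conflict between [L → x .] and [S → x . b]

A grammar is LR(0) if no state in the canonical LR(0) collection has:
  - both a shift item (dot before a terminal) and a complete item (shift-reduce conflict), or
  - two or more complete items (reduce-reduce conflict; the accept item [S' → S .] counts as a complete item here).

Augment with S' → S and build the canonical LR(0) collection (I0 = CLOSURE({[S' → . S]}), then GOTO on every symbol after a dot until no new states appear). It has 8 states:
  I0: { [L → . / x /], [L → . x], [S → . L], [S → . x b], [S → . x], [S' → . S] }  — shift
  I1: { [L → / . x /] }  — shift
  I2: { [S → L .] }  — reduce
  I3: { [S' → S .] }  — accept
  I4: { [L → x .], [S → x . b], [S → x .] }  — shift, 2 reduces
  I5: { [S → x b .] }  — reduce
  I6: { [L → / x . /] }  — shift
  I7: { [L → / x / .] }  — reduce

Conflict in state I4:
  Shift-reduce conflict between [L → x .] and [S → x . b]
So the grammar is NOT LR(0).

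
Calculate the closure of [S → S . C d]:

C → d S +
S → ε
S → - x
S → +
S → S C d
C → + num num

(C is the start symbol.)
{ [C → . + num num], [C → . d S +], [S → S . C d] }

Start with: [S → S . C d]
  [S → S . C d] has the dot before C: add [C → . d S +], [C → . + num num]
No further items can be added.

CLOSURE = { [C → . + num num], [C → . d S +], [S → S . C d] }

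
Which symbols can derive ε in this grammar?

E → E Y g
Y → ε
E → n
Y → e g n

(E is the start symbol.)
ε-productions: Y → ε
So Y is immediately nullable.
No further non-terminal can be added: every production for the remaining non-terminals contains a terminal or a non-nullable non-terminal.
Nullable = { 'Y' }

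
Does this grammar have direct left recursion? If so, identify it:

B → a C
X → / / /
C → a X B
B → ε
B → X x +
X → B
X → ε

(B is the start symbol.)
Direct left recursion occurs when N → N α for some non-terminal N (the right-hand side begins with the left-hand side itself).

B → a C: starts with a
X → / / /: starts with '/'
C → a X B: starts with a
B → ε: starts with ε
B → X x +: starts with X
X → B: starts with B
X → ε: starts with ε

No direct left recursion found.

Answer: No direct left recursion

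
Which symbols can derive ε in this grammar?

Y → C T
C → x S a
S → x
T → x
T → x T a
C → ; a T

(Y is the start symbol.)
A non-terminal is nullable if it can derive ε (the empty string): either it has an ε-production, or it has a production whose right-hand side consists entirely of nullable non-terminals.

There are no ε-productions, so no non-terminal can derive ε.
No non-terminals are nullable.

Answer: None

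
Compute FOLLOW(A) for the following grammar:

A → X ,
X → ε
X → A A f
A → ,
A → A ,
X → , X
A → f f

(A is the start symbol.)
{ $, ',', 'f' }

To compute FOLLOW(A), find every occurrence of A on a right-hand side N → α A β: add FIRST(β) \ {ε}, and if β is empty or nullable also add FOLLOW(N). Iterate to a fixed point.

A is the start symbol, so $ ∈ FOLLOW(A).
In X → A A f: A is followed by A f, add FIRST(A f) \ {ε} = { ',', 'f' }
In X → A A f: A is followed by f, add FIRST(f) \ {ε} = { 'f' }
In A → A ,: A is followed by ',', add FIRST(',') \ {ε} = { ',' }

Taking the union: FOLLOW(A) = { $, ',', 'f' }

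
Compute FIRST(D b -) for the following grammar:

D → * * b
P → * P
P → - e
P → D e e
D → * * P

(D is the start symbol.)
{ '*' }

FIRST sets of the non-terminals involved (from the grammar, by fixed-point iteration):
  FIRST(D) = { '*' }

To compute FIRST(D b -), process the symbols left to right:
Symbol D is a non-terminal. Add FIRST(D) \ {ε} = { '*' }
D is not nullable (ε ∉ FIRST(D)), so stop here.
FIRST(D b -) = { '*' }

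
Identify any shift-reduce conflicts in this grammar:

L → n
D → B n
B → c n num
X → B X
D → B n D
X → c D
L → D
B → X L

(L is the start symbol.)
A shift-reduce conflict occurs when an LR(0) state has both:
  - a complete (reduce) item [A → α .] (dot at the end), and
  - a shift item [B → β . c γ] (dot before a terminal).

Augment with L' → L and build the canonical LR(0) collection (I0 = CLOSURE({[L' → . L]}), then GOTO on every symbol after a dot until no new states appear). It has 15 states:
  I0: { [B → . X L], [B → . c n num], [D → . B n D], [D → . B n], [L → . D], [L → . n], [L' → . L], [X → . B X], [X → . c D] }  — shift
  I1: { [B → . X L], [B → . c n num], [D → B . n D], [D → B . n], [X → . B X], [X → . c D], [X → B . X] }  — shift
  I2: { [L → D .] }  — reduce
  I3: { [L' → L .] }  — accept
  I4: { [B → . X L], [B → . c n num], [B → X . L], [D → . B n D], [D → . B n], [L → . D], [L → . n], [X → . B X], [X → . c D] }  — shift
  I5: { [B → . X L], [B → . c n num], [B → c . n num], [D → . B n D], [D → . B n], [X → . B X], [X → . c D], [X → c . D] }  — shift
  I6: { [L → n .] }  — reduce
  I7: { [X → c D .] }  — reduce
  I8: { [B → c n . num] }  — shift
  I9: { [B → c n num .] }  — reduce
  I10: { [B → X L .] }  — reduce
  I11: { [B → . X L], [B → . c n num], [X → . B X], [X → . c D], [X → B . X] }  — shift
  I12: { [B → . X L], [B → . c n num], [B → X . L], [D → . B n D], [D → . B n], [L → . D], [L → . n], [X → . B X], [X → . c D], [X → B X .] }  — shift, reduce
  I13: { [B → . X L], [B → . c n num], [D → . B n D], [D → . B n], [D → B n . D], [D → B n .], [X → . B X], [X → . c D] }  — shift, reduce
  I14: { [D → B n D .] }  — reduce

I12 contains reduce item [X → B X .] and shift items [B → . c n num], [L → . n], [X → . c D] — shift-reduce conflict.
I13 contains reduce item [D → B n .] and shift items [B → . c n num], [X → . c D] — shift-reduce conflict.

Answer: Yes — I12: [X → B X .] vs [B → . c n num]; I13: [D → B n .] vs [B → . c n num]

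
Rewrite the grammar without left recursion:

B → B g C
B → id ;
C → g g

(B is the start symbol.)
B is directly left-recursive. The standard transformation for
  A → A α₁ | ... | A α_m | β₁ | ... | β_n
is
  A  → β₁ A' | ... | β_n A'
  A' → α₁ A' | ... | α_m A' | ε

B → id ; becomes B → id ; B'
B → B g C becomes B' → g C B'
Add B' → ε

Productions for other non-terminals are unchanged:
  C → g g

Resulting grammar:
B → id ; B'
B' → g C B'
B' → ε
C → g g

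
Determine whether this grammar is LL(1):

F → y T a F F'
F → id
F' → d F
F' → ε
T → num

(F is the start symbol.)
A grammar is LL(1) if for each non-terminal N with multiple productions, the predict sets of those productions are pairwise disjoint, where PREDICT(N → α) = (FIRST(α) \ {ε}) ∪ (FOLLOW(N) if α ⇒* ε).

Relevant sets:
  FOLLOW(F') = { $, 'd' }

For F:
  PREDICT(F → y T a F F') = { 'y' }
  PREDICT(F → id) = { 'id' }
For F':
  PREDICT(F' → d F) = { 'd' }
  PREDICT(F' → ε) = { $, 'd' }
T has a single production, so nothing to check there.

Conflict found: Predict set conflict for F': { 'd' }
The grammar is NOT LL(1).

Answer: No. Predict set conflict for F': { 'd' }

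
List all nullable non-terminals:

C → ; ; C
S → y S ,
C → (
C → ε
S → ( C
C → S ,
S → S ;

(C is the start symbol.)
ε-productions: C → ε
So C is immediately nullable.
No further non-terminal can be added: every production for the remaining non-terminals contains a terminal or a non-nullable non-terminal.
Nullable = { 'C' }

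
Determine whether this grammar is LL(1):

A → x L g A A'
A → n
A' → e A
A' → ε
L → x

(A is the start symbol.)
No. Predict set conflict for A': { 'e' }

A grammar is LL(1) if for each non-terminal N with multiple productions, the predict sets of those productions are pairwise disjoint, where PREDICT(N → α) = (FIRST(α) \ {ε}) ∪ (FOLLOW(N) if α ⇒* ε).

Relevant sets:
  FOLLOW(A') = { $, 'e' }

For A:
  PREDICT(A → x L g A A') = { 'x' }
  PREDICT(A → n) = { 'n' }
For A':
  PREDICT(A' → e A) = { 'e' }
  PREDICT(A' → ε) = { $, 'e' }
L has a single production, so nothing to check there.

Conflict found: Predict set conflict for A': { 'e' }
The grammar is NOT LL(1).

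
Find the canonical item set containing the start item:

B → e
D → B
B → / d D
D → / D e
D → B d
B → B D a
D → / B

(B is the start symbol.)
{ [B → . / d D], [B → . B D a], [B → . e], [B' → . B] }

First, augment the grammar with B' → B
I₀ = CLOSURE({ [B' → . B] }):
  [B' → . B] has the dot before B: add [B → . e], [B → . / d D], [B → . B D a]
No further items can be added.

I₀ = { [B → . / d D], [B → . B D a], [B → . e], [B' → . B] }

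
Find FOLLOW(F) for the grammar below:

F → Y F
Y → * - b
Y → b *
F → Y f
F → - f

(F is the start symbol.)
{ $ }

F is the start symbol, so $ ∈ FOLLOW(F).
In F → Y F: F is at the end; this adds FOLLOW(F) to itself — nothing new

Taking the union: FOLLOW(F) = { $ }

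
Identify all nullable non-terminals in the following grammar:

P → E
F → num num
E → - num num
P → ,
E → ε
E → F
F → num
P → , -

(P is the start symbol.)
A non-terminal is nullable if it can derive ε (the empty string): either it has an ε-production, or it has a production whose right-hand side consists entirely of nullable non-terminals.

ε-productions: E → ε
So E is immediately nullable.
P → E: every symbol on the right is nullable, so P is nullable too.
No further non-terminal can be added: every production for the remaining non-terminals contains a terminal or a non-nullable non-terminal.
Nullable = { 'E', 'P' }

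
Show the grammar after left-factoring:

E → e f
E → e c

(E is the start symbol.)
E → e E'
E' → f
E' → c

Left-factoring transforms A → αβ₁ | αβ₂ into A → αA' and A' → β₁ | β₂
(α is the longest common prefix among the alternatives). Repeat until
no nonterminal has two alternatives with a common prefix.

Round 1: E has alternatives sharing prefix 'e'. Introduce E': E → e E'
  Add: E' → f
  Add: E' → c

No remaining common prefixes — done.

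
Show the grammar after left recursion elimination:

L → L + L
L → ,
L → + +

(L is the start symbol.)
L is directly left-recursive. The standard transformation for
  A → A α₁ | ... | A α_m | β₁ | ... | β_n
is
  A  → β₁ A' | ... | β_n A'
  A' → α₁ A' | ... | α_m A' | ε

L → , becomes L → , L'
L → + + becomes L → + + L'
L → L + L becomes L' → + L L'
Add L' → ε

Resulting grammar:
L → , L'
L → + + L'
L' → + L L'
L' → ε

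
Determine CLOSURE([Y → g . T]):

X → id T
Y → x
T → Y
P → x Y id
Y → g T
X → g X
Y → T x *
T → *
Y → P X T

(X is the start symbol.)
To compute CLOSURE, for each item [A → α.Bβ] where B is a non-terminal, add [B → .γ] for all productions B → γ; repeat for the newly added items until nothing changes.

Start with: [Y → g . T]
  [Y → g . T] has the dot before T: add [T → . Y], [T → . *]
  [T → . Y] has the dot before Y: add [Y → . x], [Y → . g T], [Y → . T x *], [Y → . P X T]
  [Y → . P X T] has the dot before P: add [P → . x Y id]
No further items can be added.

CLOSURE = { [P → . x Y id], [T → . *], [T → . Y], [Y → . P X T], [Y → . T x *], [Y → . g T], [Y → . x], [Y → g . T] }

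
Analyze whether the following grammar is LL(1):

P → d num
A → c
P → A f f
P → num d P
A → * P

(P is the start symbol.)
Yes, the grammar is LL(1).

Relevant sets:
  FIRST(A) = { '*', 'c' }

For P:
  PREDICT(P → d num) = { 'd' }
  PREDICT(P → A f f) = { '*', 'c' }
  PREDICT(P → num d P) = { 'num' }
For A:
  PREDICT(A → c) = { 'c' }
  PREDICT(A → '*' P) = { '*' }

All predict sets are disjoint. The grammar IS LL(1).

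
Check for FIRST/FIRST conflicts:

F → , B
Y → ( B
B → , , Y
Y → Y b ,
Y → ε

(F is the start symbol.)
FIRST sets of the non-terminals at (or reachable through a nullable prefix from) the front of some alternative:
  FIRST(Y) = { '(', 'b', ε }

Productions for Y:
  Y → ( B: FIRST = { '(' }
  Y → Y b ,: FIRST = { '(', 'b' }
  Y → ε: FIRST = { ε }
F, B have only one production, so no FIRST/FIRST conflict is possible there.

Conflict for Y: Y → ( B and Y → Y b ,
  Overlap: { '(' }

Answer: Yes. Y → '(' B / Y → Y b ',' on { '(' }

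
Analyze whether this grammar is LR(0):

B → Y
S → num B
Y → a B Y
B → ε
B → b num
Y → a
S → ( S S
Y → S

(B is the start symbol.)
No. Shift-reduce conflict between [B → .] and [B → . b num]

A grammar is LR(0) if no state in the canonical LR(0) collection has:
  - both a shift item (dot before a terminal) and a complete item (shift-reduce conflict), or
  - two or more complete items (reduce-reduce conflict; the accept item [B' → B .] counts as a complete item here).

Augment with B' → B and build the canonical LR(0) collection (I0 = CLOSURE({[B' → . B]}), then GOTO on every symbol after a dot until no new states appear). It has 14 states:
  I0: { [B → . Y], [B → . b num], [B → .], [B' → . B], [S → . ( S S], [S → . num B], [Y → . S], [Y → . a B Y], [Y → . a] }  — shift, reduce
  I1: { [S → ( . S S], [S → . ( S S], [S → . num B] }  — shift
  I2: { [B' → B .] }  — accept
  I3: { [Y → S .] }  — reduce
  I4: { [B → Y .] }  — reduce
  I5: { [B → . Y], [B → . b num], [B → .], [S → . ( S S], [S → . num B], [Y → . S], [Y → . a B Y], [Y → . a], [Y → a . B Y], [Y → a .] }  — shift, 2 reduces
  I6: { [B → b . num] }  — shift
  I7: { [B → . Y], [B → . b num], [B → .], [S → . ( S S], [S → . num B], [S → num . B], [Y → . S], [Y → . a B Y], [Y → . a] }  — shift, reduce
  I8: { [S → num B .] }  — reduce
  I9: { [B → b num .] }  — reduce
  I10: { [S → . ( S S], [S → . num B], [Y → . S], [Y → . a B Y], [Y → . a], [Y → a B . Y] }  — shift
  I11: { [Y → a B Y .] }  — reduce
  I12: { [S → ( S . S], [S → . ( S S], [S → . num B] }  — shift
  I13: { [S → ( S S .] }  — reduce

Conflict in state I0:
  Shift-reduce conflict between [B → .] and [B → . b num]
So the grammar is NOT LR(0).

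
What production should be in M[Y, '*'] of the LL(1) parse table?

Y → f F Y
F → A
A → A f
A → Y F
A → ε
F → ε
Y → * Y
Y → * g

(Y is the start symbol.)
Y → * Y, Y → * g

To find M[Y, '*'], we find productions for Y where '*' is in the predict set (PREDICT(N → α) = (FIRST(α) \ {ε}) ∪ (FOLLOW(N) if α ⇒* ε)).

Y → f F Y: PREDICT = { 'f' }
Y → * Y: PREDICT = { '*' }
  '*' is in predict set, so this production goes in M[Y, '*']
Y → * g: PREDICT = { '*' }
  '*' is in predict set, so this production goes in M[Y, '*']

M[Y, '*'] = Y → * Y, Y → * g  (a multiply-defined cell — the grammar is not LL(1))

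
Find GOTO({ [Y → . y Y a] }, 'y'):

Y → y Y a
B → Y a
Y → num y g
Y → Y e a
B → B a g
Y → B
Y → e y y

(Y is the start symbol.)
GOTO(I, 'y') = CLOSURE({ [A → αX.β] : [A → α.Xβ] ∈ I, X = 'y' })

Items with dot before 'y', with the dot advanced:
  [Y → . y Y a] → [Y → y . Y a]
Closure of the advanced items:
  [Y → y . Y a] has the dot before Y: add [Y → . y Y a], [Y → . num y g], [Y → . Y e a], [Y → . B], [Y → . e y y]
  [Y → . B] has the dot before B: add [B → . Y a], [B → . B a g]

GOTO = { [B → . B a g], [B → . Y a], [Y → . B], [Y → . Y e a], [Y → . e y y], [Y → . num y g], [Y → . y Y a], [Y → y . Y a] }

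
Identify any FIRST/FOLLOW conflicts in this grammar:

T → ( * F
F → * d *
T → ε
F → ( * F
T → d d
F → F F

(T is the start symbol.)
Nullable non-terminals: T.

T: nullable alternative(s) T → ε; FOLLOW(T) = { $ }
  T → ( * F: FIRST \ {ε} = { '(' } — disjoint from FOLLOW(T)
  T → ε: FIRST \ {ε} = { } — this is the only nullable alternative, skip
  T → d d: FIRST \ {ε} = { 'd' } — disjoint from FOLLOW(T)

F has no nullable alternative, so no FIRST/FOLLOW check is needed there.

No FIRST/FOLLOW conflicts found.

Answer: No FIRST/FOLLOW conflicts.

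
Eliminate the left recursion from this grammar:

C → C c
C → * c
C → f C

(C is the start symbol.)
C is directly left-recursive. The standard transformation for
  A → A α₁ | ... | A α_m | β₁ | ... | β_n
is
  A  → β₁ A' | ... | β_n A'
  A' → α₁ A' | ... | α_m A' | ε

C → * c becomes C → * c C'
C → f C becomes C → f C C'
C → C c becomes C' → c C'
Add C' → ε

Resulting grammar:
C → * c C'
C → f C C'
C' → c C'
C' → ε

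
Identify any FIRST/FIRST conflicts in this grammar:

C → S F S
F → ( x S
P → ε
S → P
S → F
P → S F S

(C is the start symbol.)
Yes. S → P / S → F on { '(' }

A FIRST/FIRST conflict occurs when two productions N → α and N → β for the same non-terminal have FIRST(α) ∩ FIRST(β) ≠ ∅ (with ε ∈ FIRST of a nullable right-hand side, so two nullable alternatives also conflict).

FIRST sets of the non-terminals at (or reachable through a nullable prefix from) the front of some alternative:
  FIRST(S) = { '(', ε }
  FIRST(F) = { '(' }
  FIRST(P) = { '(', ε }

Productions for P:
  P → ε: FIRST = { ε }
  P → S F S: FIRST = { '(' }
Productions for S:
  S → P: FIRST = { '(', ε }
  S → F: FIRST = { '(' }
C, F have only one production, so no FIRST/FIRST conflict is possible there.

Conflict for S: S → P and S → F
  Overlap: { '(' }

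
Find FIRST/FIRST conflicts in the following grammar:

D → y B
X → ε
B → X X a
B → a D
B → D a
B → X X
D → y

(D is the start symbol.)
FIRST sets of the non-terminals at (or reachable through a nullable prefix from) the front of some alternative:
  FIRST(X) = { ε }
  FIRST(D) = { 'y' }

Productions for D:
  D → y B: FIRST = { 'y' }
  D → y: FIRST = { 'y' }
Productions for B:
  B → X X a: FIRST = { 'a' }
  B → a D: FIRST = { 'a' }
  B → D a: FIRST = { 'y' }
  B → X X: FIRST = { ε }
X has only one production, so no FIRST/FIRST conflict is possible there.

Conflict for D: D → y B and D → y
  Overlap: { 'y' }
Conflict for B: B → X X a and B → a D
  Overlap: { 'a' }

Answer: Yes. D → y B / D → y on { 'y' }; B → X X a / B → a D on { 'a' }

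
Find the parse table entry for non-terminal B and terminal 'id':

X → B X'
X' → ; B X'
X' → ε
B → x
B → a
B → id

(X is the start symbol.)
To find M[B, 'id'], we find productions for B where 'id' is in the predict set (PREDICT(N → α) = (FIRST(α) \ {ε}) ∪ (FOLLOW(N) if α ⇒* ε)).

B → x: PREDICT = { 'x' }
B → a: PREDICT = { 'a' }
B → id: PREDICT = { 'id' }
  'id' is in predict set, so this production goes in M[B, 'id']

M[B, 'id'] = B → id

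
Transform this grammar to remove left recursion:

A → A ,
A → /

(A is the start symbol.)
A → / A'
A' → , A'
A' → ε

A is directly left-recursive. The standard transformation for
  A → A α₁ | ... | A α_m | β₁ | ... | β_n
is
  A  → β₁ A' | ... | β_n A'
  A' → α₁ A' | ... | α_m A' | ε

A → / becomes A → / A'
A → A , becomes A' → , A'
Add A' → ε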